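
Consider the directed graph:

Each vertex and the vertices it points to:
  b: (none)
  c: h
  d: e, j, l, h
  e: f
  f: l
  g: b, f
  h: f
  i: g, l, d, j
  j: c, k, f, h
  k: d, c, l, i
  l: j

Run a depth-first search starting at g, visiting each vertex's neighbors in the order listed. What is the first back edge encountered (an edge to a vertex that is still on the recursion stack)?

h->f

DFS from g (visiting each vertex's neighbors in the order listed); mark gray on enter, black on exit:
g gray
  b gray
  b black
  f gray
    l gray
      j gray
        c gray
          h gray
            h→f: f is gray → back edge
First back edge: h → f.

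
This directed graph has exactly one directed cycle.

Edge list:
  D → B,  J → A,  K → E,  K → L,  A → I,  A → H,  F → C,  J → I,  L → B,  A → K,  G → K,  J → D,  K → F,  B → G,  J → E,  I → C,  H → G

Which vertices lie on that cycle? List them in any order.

B, G, K, L

DFS with gray/black marking from K:
K gray
  L gray
    B gray
      G gray
        G→K: K is gray → back edge
Back edge closes the cycle K → L → B → G → K; its vertices are {B, G, K, L}.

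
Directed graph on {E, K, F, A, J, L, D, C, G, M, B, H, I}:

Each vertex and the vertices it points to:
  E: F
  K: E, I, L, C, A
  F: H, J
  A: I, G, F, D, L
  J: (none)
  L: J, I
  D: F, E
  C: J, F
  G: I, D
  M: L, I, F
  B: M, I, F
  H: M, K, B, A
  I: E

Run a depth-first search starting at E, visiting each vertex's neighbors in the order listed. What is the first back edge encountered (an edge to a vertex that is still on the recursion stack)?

I→E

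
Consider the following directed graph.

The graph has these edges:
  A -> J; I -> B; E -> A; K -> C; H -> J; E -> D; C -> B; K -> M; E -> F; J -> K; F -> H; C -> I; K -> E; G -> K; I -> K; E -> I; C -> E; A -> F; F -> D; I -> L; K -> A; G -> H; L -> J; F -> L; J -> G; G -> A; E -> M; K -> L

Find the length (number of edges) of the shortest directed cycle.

3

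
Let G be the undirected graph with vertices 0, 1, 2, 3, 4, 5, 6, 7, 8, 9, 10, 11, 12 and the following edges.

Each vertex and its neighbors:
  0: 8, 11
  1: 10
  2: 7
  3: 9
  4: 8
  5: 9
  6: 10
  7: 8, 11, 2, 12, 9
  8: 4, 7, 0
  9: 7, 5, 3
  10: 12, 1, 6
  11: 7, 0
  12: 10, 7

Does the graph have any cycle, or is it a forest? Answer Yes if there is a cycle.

Yes

DFS, tracking each vertex's parent; an edge to a visited non-parent vertex closes a cycle.
Start from 10:
visit 10 (parent –)
  visit 12 (parent 10)
    12–10: parent, skip
    visit 7 (parent 12)
      visit 8 (parent 7)
        visit 4 (parent 8)
          4–8: parent, skip
        8–7: parent, skip
        visit 0 (parent 8)
          0–8: parent, skip
          visit 11 (parent 0)
            11–7: 7 visited and ≠ parent → cycle
Cycle: 7 – 8 – 0 – 11 – 7.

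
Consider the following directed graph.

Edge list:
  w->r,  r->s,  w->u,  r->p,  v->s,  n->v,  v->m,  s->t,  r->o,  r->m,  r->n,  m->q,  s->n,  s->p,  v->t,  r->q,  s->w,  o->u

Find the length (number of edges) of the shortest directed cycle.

3

For each vertex v, BFS finds the shortest path from v back to v.
The shortest such closed walk is r → s → w → r, length 3.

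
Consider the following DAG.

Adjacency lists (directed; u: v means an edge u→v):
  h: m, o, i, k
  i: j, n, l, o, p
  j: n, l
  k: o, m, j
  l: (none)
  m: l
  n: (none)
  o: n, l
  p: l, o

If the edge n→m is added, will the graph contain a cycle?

No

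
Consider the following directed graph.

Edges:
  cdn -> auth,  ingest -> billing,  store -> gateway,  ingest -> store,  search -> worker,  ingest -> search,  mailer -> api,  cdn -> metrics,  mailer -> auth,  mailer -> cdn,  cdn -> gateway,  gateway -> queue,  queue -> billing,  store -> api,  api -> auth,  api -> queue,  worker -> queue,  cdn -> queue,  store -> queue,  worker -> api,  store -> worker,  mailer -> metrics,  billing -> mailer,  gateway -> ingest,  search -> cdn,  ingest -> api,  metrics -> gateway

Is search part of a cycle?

Yes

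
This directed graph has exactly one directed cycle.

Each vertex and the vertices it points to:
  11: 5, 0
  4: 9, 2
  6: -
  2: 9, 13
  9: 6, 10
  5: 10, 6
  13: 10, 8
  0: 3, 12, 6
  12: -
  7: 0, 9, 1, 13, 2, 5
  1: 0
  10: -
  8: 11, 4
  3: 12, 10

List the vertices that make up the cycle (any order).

DFS with gray/black marking from 13:
13 gray
  10 gray
  10 black
  8 gray
    11 gray
      5 gray
        5→10: 10 black — skip
        6 gray
        6 black
      5 black
      0 gray
        3 gray
          12 gray
          12 black
          3→10: 10 black — skip
        3 black
        0→12: 12 black — skip
        0→6: 6 black — skip
      0 black
    11 black
    4 gray
      9 gray
        9→6: 6 black — skip
        9→10: 10 black — skip
      9 black
      2 gray
        2→9: 9 black — skip
        2→13: 13 is gray → back edge
Back edge closes the cycle 13 → 8 → 4 → 2 → 13; its vertices are {2, 4, 8, 13}.

2, 4, 8, 13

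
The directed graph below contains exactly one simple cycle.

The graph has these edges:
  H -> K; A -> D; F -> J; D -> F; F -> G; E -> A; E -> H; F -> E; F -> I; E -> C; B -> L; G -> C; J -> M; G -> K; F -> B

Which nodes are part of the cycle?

A, D, E, F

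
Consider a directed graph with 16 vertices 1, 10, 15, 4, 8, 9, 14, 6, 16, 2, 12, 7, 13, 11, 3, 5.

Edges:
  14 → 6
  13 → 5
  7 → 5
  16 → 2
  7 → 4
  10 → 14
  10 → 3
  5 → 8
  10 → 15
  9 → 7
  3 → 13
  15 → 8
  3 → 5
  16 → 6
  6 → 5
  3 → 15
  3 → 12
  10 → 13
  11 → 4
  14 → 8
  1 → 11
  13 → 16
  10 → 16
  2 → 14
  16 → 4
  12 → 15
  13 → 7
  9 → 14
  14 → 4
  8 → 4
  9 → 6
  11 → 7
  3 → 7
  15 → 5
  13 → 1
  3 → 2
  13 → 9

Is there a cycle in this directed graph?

DFS with white/gray/black marking, starting from 8:
8 gray
  4 gray
  4 black
8 black
1 gray
  11 gray
    11→4: 4 black — skip
    7 gray
      7→4: 4 black — skip
      5 gray
        5→8: 8 black — skip
      5 black
    7 black
  11 black
1 black
10 gray
  3 gray
    15 gray
      15→8: 8 black — skip
      15→5: 5 black — skip
    15 black
    13 gray
      9 gray
        14 gray
          14→4: 4 black — skip
          14→8: 8 black — skip
          6 gray
            6→5: 5 black — skip
          6 black
        14 black
        9→6: 6 black — skip
        9→7: 7 black — skip
      9 black
      13→7: 7 black — skip
      13→5: 5 black — skip
      16 gray
        2 gray
          2→14: 14 black — skip
        2 black
        16→4: 4 black — skip
        16→6: 6 black — skip
      16 black
      13→1: 1 black — skip
    13 black
    3→5: 5 black — skip
    3→2: 2 black — skip
    3→7: 7 black — skip
    12 gray
      12→15: 15 black — skip
    12 black
  3 black
  10→13: 13 black — skip
  10→15: 15 black — skip
  10→16: 16 black — skip
  10→14: 14 black — skip
10 black
Every edge goes to a white or black vertex — no back edge, so the graph is acyclic.

No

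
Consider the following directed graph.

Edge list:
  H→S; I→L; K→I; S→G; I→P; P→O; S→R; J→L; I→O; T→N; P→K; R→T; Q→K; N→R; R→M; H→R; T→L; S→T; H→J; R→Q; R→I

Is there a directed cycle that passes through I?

Yes

I is on a cycle iff I can reach itself via ≥1 edge.
I → P → K → I — yes.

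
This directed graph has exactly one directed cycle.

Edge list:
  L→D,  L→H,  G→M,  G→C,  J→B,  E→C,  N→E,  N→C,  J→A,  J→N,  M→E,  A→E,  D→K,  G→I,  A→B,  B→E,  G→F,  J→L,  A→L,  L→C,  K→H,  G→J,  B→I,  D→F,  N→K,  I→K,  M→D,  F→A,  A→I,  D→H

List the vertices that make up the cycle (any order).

A, D, F, L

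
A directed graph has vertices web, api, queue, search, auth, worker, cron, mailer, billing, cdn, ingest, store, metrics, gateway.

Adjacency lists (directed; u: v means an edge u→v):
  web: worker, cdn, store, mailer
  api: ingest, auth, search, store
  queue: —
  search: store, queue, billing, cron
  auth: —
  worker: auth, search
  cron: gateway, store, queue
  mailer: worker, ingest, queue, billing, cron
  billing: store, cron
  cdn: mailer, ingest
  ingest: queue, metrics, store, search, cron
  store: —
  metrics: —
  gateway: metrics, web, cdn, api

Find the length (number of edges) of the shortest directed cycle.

4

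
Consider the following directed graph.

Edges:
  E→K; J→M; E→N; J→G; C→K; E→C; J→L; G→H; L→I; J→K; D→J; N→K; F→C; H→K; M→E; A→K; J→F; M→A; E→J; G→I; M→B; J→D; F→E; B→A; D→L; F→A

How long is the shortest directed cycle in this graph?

For each vertex v, BFS finds the shortest path from v back to v.
The shortest such closed walk is J → D → J, length 2.

2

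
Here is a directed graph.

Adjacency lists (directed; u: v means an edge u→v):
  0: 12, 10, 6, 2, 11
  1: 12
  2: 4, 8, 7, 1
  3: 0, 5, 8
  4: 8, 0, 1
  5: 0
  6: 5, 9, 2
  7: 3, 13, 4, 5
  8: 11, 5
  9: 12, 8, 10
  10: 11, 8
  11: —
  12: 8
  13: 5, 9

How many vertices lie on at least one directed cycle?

A vertex is on a directed cycle iff it belongs to a strongly connected component of size ≥ 2 (or has a self-loop).
The vertices on cycles are {0, 1, 2, 3, 4, 5, 6, 7, 8, 9, 10, 12, 13} — 13 in total.

13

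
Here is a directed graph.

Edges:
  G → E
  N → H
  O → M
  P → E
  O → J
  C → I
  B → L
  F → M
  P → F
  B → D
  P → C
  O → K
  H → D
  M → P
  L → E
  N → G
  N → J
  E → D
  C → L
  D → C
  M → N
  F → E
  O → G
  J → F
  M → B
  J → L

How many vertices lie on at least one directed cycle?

9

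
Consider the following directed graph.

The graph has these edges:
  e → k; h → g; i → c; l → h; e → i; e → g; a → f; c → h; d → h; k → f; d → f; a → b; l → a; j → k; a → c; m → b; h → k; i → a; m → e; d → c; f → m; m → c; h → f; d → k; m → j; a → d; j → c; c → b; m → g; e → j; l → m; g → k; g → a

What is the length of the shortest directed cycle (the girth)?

For each vertex v, BFS finds the shortest path from v back to v.
The shortest such closed walk is m → j → k → f → m, length 4.

4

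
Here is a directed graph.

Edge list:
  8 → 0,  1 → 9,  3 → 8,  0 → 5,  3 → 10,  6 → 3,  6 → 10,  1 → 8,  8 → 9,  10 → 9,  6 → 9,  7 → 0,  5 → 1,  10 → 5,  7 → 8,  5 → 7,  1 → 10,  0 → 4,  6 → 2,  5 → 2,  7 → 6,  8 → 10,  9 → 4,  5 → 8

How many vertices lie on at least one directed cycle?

8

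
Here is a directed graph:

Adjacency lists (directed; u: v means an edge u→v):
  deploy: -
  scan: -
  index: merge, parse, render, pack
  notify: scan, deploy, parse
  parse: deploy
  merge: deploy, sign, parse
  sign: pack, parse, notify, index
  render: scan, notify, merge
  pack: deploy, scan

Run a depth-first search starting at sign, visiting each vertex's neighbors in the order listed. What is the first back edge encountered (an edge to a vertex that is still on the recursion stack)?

merge->sign

DFS from sign (visiting each vertex's neighbors in the order listed); mark gray on enter, black on exit:
sign gray
  pack gray
    deploy gray
    deploy black
    scan gray
    scan black
  pack black
  parse gray
    parse→deploy: deploy black — skip
  parse black
  notify gray
    notify→scan: scan black — skip
    notify→deploy: deploy black — skip
    notify→parse: parse black — skip
  notify black
  index gray
    merge gray
      merge→deploy: deploy black — skip
      merge→sign: sign is gray → back edge
First back edge: merge → sign.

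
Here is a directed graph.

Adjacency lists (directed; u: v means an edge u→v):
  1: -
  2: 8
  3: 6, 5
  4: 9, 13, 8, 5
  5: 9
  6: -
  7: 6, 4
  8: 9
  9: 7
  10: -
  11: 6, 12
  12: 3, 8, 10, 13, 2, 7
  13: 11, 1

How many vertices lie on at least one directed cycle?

10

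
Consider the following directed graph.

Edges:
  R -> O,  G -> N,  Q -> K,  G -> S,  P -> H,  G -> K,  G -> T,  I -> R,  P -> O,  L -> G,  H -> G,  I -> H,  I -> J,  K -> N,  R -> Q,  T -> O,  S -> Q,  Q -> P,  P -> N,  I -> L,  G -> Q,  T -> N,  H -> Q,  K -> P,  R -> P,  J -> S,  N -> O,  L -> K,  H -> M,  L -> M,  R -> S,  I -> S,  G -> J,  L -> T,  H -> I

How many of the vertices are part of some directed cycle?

10

A vertex is on a directed cycle iff it belongs to a strongly connected component of size ≥ 2 (or has a self-loop).
The vertices on cycles are {G, H, I, J, K, L, P, Q, R, S} — 10 in total.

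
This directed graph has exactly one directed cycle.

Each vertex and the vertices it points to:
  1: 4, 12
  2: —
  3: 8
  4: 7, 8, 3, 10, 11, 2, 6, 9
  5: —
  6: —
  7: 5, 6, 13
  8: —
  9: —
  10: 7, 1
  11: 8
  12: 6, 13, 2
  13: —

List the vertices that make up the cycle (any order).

DFS with gray/black marking from 10:
10 gray
  7 gray
    5 gray
    5 black
    6 gray
    6 black
    13 gray
    13 black
  7 black
  1 gray
    4 gray
      4→7: 7 black — skip
      8 gray
      8 black
      3 gray
        3→8: 8 black — skip
      3 black
      4→10: 10 is gray → back edge
Back edge closes the cycle 10 → 1 → 4 → 10; its vertices are {1, 4, 10}.

1, 4, 10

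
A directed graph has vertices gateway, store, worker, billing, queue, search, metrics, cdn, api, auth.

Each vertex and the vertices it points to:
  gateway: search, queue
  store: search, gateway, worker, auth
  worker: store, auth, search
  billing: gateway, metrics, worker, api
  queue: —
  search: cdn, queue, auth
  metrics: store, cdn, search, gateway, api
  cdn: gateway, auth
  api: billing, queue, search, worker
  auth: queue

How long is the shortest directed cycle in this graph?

For each vertex v, BFS finds the shortest path from v back to v.
The shortest such closed walk is api → billing → api, length 2.

2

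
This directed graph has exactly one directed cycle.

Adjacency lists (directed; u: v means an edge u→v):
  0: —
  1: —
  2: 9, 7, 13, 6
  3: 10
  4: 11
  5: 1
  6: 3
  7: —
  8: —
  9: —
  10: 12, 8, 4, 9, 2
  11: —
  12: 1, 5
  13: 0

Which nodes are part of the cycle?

2, 3, 6, 10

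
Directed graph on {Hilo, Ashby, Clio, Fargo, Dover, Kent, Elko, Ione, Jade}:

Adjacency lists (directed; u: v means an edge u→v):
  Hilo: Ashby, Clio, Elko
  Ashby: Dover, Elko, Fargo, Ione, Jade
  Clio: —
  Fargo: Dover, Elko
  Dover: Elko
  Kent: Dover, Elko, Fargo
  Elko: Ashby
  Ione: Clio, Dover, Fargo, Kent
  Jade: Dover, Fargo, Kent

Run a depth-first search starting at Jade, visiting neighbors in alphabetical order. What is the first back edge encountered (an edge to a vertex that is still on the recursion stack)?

DFS from Jade (visiting neighbors in alphabetical order); mark gray on enter, black on exit:
Jade gray
  Dover gray
    Elko gray
      Ashby gray
        Ashby→Dover: Dover is gray → back edge
First back edge: Ashby → Dover.

Ashby->Dover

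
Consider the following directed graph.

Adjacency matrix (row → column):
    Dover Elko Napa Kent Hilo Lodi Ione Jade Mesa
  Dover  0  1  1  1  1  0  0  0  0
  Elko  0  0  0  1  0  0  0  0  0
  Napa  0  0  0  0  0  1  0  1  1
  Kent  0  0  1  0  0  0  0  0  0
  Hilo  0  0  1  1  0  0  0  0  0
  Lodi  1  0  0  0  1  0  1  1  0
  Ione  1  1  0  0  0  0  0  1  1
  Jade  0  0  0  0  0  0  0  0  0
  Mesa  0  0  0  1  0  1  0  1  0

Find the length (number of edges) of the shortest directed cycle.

3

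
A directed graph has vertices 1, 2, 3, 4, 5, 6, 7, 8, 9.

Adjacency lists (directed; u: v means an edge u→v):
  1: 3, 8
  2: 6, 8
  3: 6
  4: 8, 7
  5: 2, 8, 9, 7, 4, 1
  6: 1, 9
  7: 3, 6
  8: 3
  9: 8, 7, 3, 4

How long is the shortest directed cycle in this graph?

3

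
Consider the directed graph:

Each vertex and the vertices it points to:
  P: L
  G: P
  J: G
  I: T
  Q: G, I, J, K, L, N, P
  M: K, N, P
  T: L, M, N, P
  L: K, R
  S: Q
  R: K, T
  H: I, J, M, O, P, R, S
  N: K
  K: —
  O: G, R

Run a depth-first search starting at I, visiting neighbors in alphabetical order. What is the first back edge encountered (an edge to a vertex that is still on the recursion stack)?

DFS from I (visiting neighbors in alphabetical order); mark gray on enter, black on exit:
I gray
  T gray
    L gray
      K gray
      K black
      R gray
        R→K: K black — skip
        R→T: T is gray → back edge
First back edge: R → T.

R->T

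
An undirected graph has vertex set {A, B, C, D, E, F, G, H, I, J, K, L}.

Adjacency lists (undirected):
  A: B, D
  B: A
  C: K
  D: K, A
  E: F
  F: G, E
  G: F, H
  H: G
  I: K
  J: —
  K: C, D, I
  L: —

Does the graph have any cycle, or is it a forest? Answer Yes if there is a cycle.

DFS, tracking each vertex's parent; an edge to a visited non-parent vertex closes a cycle.
Start from F:
visit F (parent –)
  visit G (parent F)
    G–F: parent, skip
    visit H (parent G)
      H–G: parent, skip
  visit E (parent F)
    E–F: parent, skip
visit A (parent –)
  visit B (parent A)
    B–A: parent, skip
  visit D (parent A)
    visit K (parent D)
      visit C (parent K)
        C–K: parent, skip
      K–D: parent, skip
      visit I (parent K)
        I–K: parent, skip
    D–A: parent, skip
visit J (parent –)
visit L (parent –)
No non-parent visited neighbor found — the graph is a forest.

No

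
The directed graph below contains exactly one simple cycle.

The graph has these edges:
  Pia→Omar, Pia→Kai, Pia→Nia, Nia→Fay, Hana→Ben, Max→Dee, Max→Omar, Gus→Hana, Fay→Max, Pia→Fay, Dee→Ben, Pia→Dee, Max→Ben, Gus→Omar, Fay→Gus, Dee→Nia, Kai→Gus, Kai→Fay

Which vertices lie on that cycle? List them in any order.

DFS with gray/black marking from Nia:
Nia gray
  Fay gray
    Gus gray
      Omar gray
      Omar black
      Hana gray
        Ben gray
        Ben black
      Hana black
    Gus black
    Max gray
      Dee gray
        Dee→Ben: Ben black — skip
        Dee→Nia: Nia is gray → back edge
Back edge closes the cycle Nia → Fay → Max → Dee → Nia; its vertices are {Dee, Fay, Max, Nia}.

Dee, Fay, Max, Nia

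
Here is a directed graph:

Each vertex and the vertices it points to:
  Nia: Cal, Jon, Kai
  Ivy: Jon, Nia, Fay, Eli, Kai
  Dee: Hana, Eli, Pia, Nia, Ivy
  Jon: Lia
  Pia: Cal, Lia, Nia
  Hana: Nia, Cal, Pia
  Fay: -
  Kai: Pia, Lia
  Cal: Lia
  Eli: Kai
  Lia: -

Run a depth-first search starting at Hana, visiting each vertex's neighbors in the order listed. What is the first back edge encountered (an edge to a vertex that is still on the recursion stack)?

DFS from Hana (visiting each vertex's neighbors in the order listed); mark gray on enter, black on exit:
Hana gray
  Nia gray
    Cal gray
      Lia gray
      Lia black
    Cal black
    Jon gray
      Jon→Lia: Lia black — skip
    Jon black
    Kai gray
      Pia gray
        Pia→Cal: Cal black — skip
        Pia→Lia: Lia black — skip
        Pia→Nia: Nia is gray → back edge
First back edge: Pia → Nia.

Pia→Nia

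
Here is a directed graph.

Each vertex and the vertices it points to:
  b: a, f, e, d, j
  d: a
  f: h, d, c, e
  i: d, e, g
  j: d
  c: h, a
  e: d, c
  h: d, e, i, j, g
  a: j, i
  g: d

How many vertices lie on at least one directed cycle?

A vertex is on a directed cycle iff it belongs to a strongly connected component of size ≥ 2 (or has a self-loop).
The vertices on cycles are {a, c, d, e, g, h, i, j} — 8 in total.

8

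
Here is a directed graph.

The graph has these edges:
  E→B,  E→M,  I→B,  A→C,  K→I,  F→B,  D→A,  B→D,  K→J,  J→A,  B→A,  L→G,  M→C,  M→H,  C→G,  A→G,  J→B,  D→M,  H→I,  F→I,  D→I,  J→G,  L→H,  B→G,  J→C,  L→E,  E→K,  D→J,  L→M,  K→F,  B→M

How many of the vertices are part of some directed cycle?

A vertex is on a directed cycle iff it belongs to a strongly connected component of size ≥ 2 (or has a self-loop).
The vertices on cycles are {B, D, H, I, J, M} — 6 in total.

6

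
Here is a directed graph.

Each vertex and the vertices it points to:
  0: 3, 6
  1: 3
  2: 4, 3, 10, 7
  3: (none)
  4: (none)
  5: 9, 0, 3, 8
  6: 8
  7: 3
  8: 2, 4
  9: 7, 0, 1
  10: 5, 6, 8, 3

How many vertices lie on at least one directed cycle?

A vertex is on a directed cycle iff it belongs to a strongly connected component of size ≥ 2 (or has a self-loop).
The vertices on cycles are {0, 2, 5, 6, 8, 9, 10} — 7 in total.

7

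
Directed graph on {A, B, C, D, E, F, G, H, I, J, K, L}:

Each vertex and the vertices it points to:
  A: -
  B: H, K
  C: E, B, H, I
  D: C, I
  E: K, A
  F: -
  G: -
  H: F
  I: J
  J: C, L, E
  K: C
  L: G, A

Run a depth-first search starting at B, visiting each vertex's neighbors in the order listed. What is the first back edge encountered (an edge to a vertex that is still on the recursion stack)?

E→K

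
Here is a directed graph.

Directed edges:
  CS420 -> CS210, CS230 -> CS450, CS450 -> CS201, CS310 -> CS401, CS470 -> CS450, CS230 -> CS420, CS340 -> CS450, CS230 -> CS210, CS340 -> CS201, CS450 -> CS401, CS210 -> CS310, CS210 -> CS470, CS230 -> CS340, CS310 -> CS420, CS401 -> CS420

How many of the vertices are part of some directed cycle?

6

A vertex is on a directed cycle iff it belongs to a strongly connected component of size ≥ 2 (or has a self-loop).
The vertices on cycles are {CS210, CS310, CS401, CS420, CS450, CS470} — 6 in total.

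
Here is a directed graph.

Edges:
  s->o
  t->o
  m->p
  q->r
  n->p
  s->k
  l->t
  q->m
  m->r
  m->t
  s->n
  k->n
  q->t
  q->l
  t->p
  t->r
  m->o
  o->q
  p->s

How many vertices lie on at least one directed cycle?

A vertex is on a directed cycle iff it belongs to a strongly connected component of size ≥ 2 (or has a self-loop).
The vertices on cycles are {k, l, m, n, o, p, q, s, t} — 9 in total.

9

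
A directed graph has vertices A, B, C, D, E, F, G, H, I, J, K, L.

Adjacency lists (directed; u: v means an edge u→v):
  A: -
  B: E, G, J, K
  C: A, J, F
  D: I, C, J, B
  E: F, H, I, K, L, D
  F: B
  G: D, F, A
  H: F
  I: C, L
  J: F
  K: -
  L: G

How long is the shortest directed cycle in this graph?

3

For each vertex v, BFS finds the shortest path from v back to v.
The shortest such closed walk is D → B → E → D, length 3.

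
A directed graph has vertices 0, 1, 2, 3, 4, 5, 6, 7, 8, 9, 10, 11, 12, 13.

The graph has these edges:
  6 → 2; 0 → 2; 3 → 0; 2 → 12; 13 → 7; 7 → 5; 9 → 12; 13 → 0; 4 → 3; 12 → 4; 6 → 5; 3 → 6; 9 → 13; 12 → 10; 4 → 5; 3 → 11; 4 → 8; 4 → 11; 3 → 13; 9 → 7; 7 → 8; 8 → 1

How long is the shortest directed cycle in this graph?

For each vertex v, BFS finds the shortest path from v back to v.
The shortest such closed walk is 12 → 4 → 3 → 0 → 2 → 12, length 5.

5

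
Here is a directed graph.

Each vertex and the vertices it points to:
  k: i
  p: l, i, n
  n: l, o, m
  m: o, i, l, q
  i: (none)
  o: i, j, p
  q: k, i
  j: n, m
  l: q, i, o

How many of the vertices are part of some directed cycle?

6

A vertex is on a directed cycle iff it belongs to a strongly connected component of size ≥ 2 (or has a self-loop).
The vertices on cycles are {j, l, m, n, o, p} — 6 in total.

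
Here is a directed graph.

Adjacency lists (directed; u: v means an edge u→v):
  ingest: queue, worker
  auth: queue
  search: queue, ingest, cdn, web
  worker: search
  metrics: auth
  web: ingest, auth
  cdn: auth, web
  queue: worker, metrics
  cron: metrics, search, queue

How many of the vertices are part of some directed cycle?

8

A vertex is on a directed cycle iff it belongs to a strongly connected component of size ≥ 2 (or has a self-loop).
The vertices on cycles are {cdn, web, auth, queue, ingest, search, worker, metrics} — 8 in total.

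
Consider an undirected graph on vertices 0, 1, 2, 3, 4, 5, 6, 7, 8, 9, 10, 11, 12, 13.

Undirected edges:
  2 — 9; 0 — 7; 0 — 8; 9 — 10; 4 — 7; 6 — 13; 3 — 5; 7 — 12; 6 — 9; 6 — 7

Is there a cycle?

No

DFS, tracking each vertex's parent; an edge to a visited non-parent vertex closes a cycle.
Start from 5:
visit 5 (parent –)
  visit 3 (parent 5)
    3–5: parent, skip
visit 0 (parent –)
  visit 7 (parent 0)
    7–0: parent, skip
    visit 12 (parent 7)
      12–7: parent, skip
    visit 6 (parent 7)
      visit 9 (parent 6)
        9–6: parent, skip
        visit 10 (parent 9)
          10–9: parent, skip
        visit 2 (parent 9)
          2–9: parent, skip
      visit 13 (parent 6)
        13–6: parent, skip
      6–7: parent, skip
    visit 4 (parent 7)
      4–7: parent, skip
  visit 8 (parent 0)
    8–0: parent, skip
visit 1 (parent –)
visit 11 (parent –)
No non-parent visited neighbor found — the graph is a forest.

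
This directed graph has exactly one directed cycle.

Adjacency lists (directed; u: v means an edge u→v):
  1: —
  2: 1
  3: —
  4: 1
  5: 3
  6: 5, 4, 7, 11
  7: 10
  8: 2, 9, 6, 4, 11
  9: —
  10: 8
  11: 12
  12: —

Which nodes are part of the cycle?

DFS with gray/black marking from 10:
10 gray
  8 gray
    2 gray
      1 gray
      1 black
    2 black
    9 gray
    9 black
    6 gray
      5 gray
        3 gray
        3 black
      5 black
      4 gray
        4→1: 1 black — skip
      4 black
      7 gray
        7→10: 10 is gray → back edge
Back edge closes the cycle 10 → 8 → 6 → 7 → 10; its vertices are {6, 7, 8, 10}.

6, 7, 8, 10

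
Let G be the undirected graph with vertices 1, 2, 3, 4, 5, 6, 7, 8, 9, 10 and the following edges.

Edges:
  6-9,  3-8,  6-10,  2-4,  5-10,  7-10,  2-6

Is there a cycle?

DFS, tracking each vertex's parent; an edge to a visited non-parent vertex closes a cycle.
Start from 5:
visit 5 (parent –)
  visit 10 (parent 5)
    10–5: parent, skip
    visit 7 (parent 10)
      7–10: parent, skip
    visit 6 (parent 10)
      visit 9 (parent 6)
        9–6: parent, skip
      visit 2 (parent 6)
        visit 4 (parent 2)
          4–2: parent, skip
        2–6: parent, skip
      6–10: parent, skip
visit 1 (parent –)
visit 3 (parent –)
  visit 8 (parent 3)
    8–3: parent, skip
No non-parent visited neighbor found — the graph is a forest.

No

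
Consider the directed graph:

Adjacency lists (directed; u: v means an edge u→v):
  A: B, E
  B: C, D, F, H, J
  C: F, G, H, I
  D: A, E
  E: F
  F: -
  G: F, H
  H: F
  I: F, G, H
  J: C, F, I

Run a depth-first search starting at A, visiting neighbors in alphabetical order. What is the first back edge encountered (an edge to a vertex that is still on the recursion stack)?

D->A

DFS from A (visiting neighbors in alphabetical order); mark gray on enter, black on exit:
A gray
  B gray
    C gray
      F gray
      F black
      G gray
        G→F: F black — skip
        H gray
          H→F: F black — skip
        H black
      G black
      C→H: H black — skip
      I gray
        I→F: F black — skip
        I→G: G black — skip
        I→H: H black — skip
      I black
    C black
    D gray
      D→A: A is gray → back edge
First back edge: D → A.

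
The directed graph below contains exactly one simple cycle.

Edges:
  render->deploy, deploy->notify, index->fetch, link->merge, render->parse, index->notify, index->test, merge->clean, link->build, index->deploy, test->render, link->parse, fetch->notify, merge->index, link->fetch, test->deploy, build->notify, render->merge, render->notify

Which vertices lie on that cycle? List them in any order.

test, index, merge, render

DFS with gray/black marking from merge:
merge gray
  clean gray
  clean black
  index gray
    notify gray
    notify black
    fetch gray
      fetch→notify: notify black — skip
    fetch black
    deploy gray
      deploy→notify: notify black — skip
    deploy black
    test gray
      render gray
        render→notify: notify black — skip
        render→deploy: deploy black — skip
        parse gray
        parse black
        render→merge: merge is gray → back edge
Back edge closes the cycle merge → index → test → render → merge; its vertices are {test, index, merge, render}.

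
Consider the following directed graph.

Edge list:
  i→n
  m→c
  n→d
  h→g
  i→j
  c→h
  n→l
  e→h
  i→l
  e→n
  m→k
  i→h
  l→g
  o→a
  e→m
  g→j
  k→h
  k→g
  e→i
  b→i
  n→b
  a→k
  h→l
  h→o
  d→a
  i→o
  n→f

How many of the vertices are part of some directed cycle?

A vertex is on a directed cycle iff it belongs to a strongly connected component of size ≥ 2 (or has a self-loop).
The vertices on cycles are {a, b, h, i, k, n, o} — 7 in total.

7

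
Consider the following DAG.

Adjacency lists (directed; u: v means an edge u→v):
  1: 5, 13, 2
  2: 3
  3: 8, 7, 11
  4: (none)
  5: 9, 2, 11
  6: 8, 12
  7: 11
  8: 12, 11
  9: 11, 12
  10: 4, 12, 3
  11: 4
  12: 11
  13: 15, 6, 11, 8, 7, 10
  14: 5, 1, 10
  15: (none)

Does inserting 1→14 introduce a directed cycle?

Adding 1→14 creates a cycle iff 14 can already reach 1.
Path from 14: 14 → 1.
So 14 → … → 1 → 14 is a cycle.

Yes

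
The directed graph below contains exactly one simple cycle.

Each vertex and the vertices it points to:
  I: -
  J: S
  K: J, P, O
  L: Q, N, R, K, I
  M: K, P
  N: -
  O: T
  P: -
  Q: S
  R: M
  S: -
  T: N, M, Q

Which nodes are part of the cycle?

K, M, O, T

DFS with gray/black marking from K:
K gray
  J gray
    S gray
    S black
  J black
  P gray
  P black
  O gray
    T gray
      N gray
      N black
      M gray
        M→K: K is gray → back edge
Back edge closes the cycle K → O → T → M → K; its vertices are {K, M, O, T}.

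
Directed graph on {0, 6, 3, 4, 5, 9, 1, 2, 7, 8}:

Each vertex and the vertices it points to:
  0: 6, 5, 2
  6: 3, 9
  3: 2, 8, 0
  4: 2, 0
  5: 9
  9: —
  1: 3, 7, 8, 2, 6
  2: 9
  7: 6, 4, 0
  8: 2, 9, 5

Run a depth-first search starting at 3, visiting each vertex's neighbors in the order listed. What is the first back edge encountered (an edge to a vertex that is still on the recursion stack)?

6→3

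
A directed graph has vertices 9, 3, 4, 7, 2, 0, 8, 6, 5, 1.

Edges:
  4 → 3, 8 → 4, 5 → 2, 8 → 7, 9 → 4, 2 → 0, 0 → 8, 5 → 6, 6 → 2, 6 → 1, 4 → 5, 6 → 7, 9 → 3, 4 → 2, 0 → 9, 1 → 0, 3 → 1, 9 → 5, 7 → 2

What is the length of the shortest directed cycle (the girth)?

4

For each vertex v, BFS finds the shortest path from v back to v.
The shortest such closed walk is 0 → 8 → 4 → 2 → 0, length 4.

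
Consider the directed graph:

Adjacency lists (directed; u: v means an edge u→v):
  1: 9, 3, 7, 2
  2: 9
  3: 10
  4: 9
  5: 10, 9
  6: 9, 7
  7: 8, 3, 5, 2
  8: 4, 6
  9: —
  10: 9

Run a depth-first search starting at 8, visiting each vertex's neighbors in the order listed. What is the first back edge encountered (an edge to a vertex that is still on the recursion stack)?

DFS from 8 (visiting each vertex's neighbors in the order listed); mark gray on enter, black on exit:
8 gray
  4 gray
    9 gray
    9 black
  4 black
  6 gray
    6→9: 9 black — skip
    7 gray
      7→8: 8 is gray → back edge
First back edge: 7 → 8.

7->8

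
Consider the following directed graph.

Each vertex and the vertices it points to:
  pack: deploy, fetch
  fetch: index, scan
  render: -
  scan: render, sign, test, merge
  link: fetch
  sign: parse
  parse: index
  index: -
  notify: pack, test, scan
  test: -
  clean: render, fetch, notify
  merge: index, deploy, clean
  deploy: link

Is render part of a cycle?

No

render lies on a cycle iff there is a path from render back to itself.
Exploring from render, it never reaches itself; equivalently, its strongly connected component is a singleton.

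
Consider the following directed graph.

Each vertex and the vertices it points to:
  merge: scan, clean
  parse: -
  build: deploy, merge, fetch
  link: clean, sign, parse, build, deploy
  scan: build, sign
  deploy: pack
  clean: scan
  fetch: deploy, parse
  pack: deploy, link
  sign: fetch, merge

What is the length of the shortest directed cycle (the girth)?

For each vertex v, BFS finds the shortest path from v back to v.
The shortest such closed walk is pack → deploy → pack, length 2.

2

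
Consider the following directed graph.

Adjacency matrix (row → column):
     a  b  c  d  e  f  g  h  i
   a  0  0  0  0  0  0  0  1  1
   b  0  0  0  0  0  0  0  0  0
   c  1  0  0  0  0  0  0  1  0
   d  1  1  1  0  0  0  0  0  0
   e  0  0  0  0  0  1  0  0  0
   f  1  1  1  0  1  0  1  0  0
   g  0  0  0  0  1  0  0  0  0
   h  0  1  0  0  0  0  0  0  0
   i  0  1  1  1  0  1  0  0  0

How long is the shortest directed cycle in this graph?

For each vertex v, BFS finds the shortest path from v back to v.
The shortest such closed walk is f → e → f, length 2.

2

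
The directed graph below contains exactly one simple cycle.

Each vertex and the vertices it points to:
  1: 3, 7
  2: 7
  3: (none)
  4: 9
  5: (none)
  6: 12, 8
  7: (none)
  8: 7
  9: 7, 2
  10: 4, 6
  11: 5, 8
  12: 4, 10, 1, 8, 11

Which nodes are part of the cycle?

DFS with gray/black marking from 10:
10 gray
  4 gray
    9 gray
      7 gray
      7 black
      2 gray
        2→7: 7 black — skip
      2 black
    9 black
  4 black
  6 gray
    12 gray
      12→4: 4 black — skip
      12→10: 10 is gray → back edge
Back edge closes the cycle 10 → 6 → 12 → 10; its vertices are {6, 10, 12}.

6, 10, 12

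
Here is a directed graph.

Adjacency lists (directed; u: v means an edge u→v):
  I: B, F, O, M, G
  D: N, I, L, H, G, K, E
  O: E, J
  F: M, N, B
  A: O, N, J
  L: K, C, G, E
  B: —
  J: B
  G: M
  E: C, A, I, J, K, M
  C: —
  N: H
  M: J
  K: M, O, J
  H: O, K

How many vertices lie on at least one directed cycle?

8

A vertex is on a directed cycle iff it belongs to a strongly connected component of size ≥ 2 (or has a self-loop).
The vertices on cycles are {A, E, F, H, I, K, N, O} — 8 in total.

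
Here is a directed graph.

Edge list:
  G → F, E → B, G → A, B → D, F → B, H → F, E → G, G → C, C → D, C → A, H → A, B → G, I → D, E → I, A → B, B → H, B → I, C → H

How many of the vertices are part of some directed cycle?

6

A vertex is on a directed cycle iff it belongs to a strongly connected component of size ≥ 2 (or has a self-loop).
The vertices on cycles are {A, B, C, F, G, H} — 6 in total.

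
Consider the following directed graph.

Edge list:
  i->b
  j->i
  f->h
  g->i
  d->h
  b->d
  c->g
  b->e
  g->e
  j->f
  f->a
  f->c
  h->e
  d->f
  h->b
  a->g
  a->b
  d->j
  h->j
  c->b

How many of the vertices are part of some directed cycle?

9

A vertex is on a directed cycle iff it belongs to a strongly connected component of size ≥ 2 (or has a self-loop).
The vertices on cycles are {a, b, c, d, f, g, h, i, j} — 9 in total.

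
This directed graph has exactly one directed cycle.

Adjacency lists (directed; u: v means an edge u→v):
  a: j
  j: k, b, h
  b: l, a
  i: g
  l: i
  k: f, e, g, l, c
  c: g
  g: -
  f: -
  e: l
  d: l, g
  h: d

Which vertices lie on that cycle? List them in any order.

a, b, j

DFS with gray/black marking from j:
j gray
  k gray
    f gray
    f black
    e gray
      l gray
        i gray
          g gray
          g black
        i black
      l black
    e black
    k→g: g black — skip
    k→l: l black — skip
    c gray
      c→g: g black — skip
    c black
  k black
  b gray
    b→l: l black — skip
    a gray
      a→j: j is gray → back edge
Back edge closes the cycle j → b → a → j; its vertices are {a, b, j}.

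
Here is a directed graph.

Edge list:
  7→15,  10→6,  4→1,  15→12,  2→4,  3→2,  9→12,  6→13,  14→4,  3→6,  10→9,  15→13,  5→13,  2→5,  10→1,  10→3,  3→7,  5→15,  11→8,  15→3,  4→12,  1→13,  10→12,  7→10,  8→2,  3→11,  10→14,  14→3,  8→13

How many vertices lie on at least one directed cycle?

9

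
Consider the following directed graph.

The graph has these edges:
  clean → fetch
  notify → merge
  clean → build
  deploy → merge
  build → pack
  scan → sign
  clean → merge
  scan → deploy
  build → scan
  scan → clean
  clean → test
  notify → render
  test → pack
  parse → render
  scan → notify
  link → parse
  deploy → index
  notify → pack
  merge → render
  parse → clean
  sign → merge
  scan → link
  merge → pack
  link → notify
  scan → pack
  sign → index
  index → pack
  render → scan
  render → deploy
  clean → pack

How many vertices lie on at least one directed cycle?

10

A vertex is on a directed cycle iff it belongs to a strongly connected component of size ≥ 2 (or has a self-loop).
The vertices on cycles are {link, scan, sign, build, clean, merge, parse, deploy, notify, render} — 10 in total.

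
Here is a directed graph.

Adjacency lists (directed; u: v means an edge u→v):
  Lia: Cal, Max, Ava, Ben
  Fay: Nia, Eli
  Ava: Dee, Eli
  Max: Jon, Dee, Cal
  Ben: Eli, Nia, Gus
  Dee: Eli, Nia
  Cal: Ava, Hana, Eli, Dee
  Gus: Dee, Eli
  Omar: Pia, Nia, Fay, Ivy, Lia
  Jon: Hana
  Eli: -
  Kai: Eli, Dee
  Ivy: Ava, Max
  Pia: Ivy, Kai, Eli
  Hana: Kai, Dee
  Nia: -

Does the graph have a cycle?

No

DFS with white/gray/black marking, starting from Omar:
Omar gray
  Pia gray
    Ivy gray
      Ava gray
        Dee gray
          Eli gray
          Eli black
          Nia gray
          Nia black
        Dee black
        Ava→Eli: Eli black — skip
      Ava black
      Max gray
        Jon gray
          Hana gray
            Kai gray
              Kai→Eli: Eli black — skip
              Kai→Dee: Dee black — skip
            Kai black
            Hana→Dee: Dee black — skip
          Hana black
        Jon black
        Max→Dee: Dee black — skip
        Cal gray
          Cal→Ava: Ava black — skip
          Cal→Hana: Hana black — skip
          Cal→Eli: Eli black — skip
          Cal→Dee: Dee black — skip
        Cal black
      Max black
    Ivy black
    Pia→Kai: Kai black — skip
    Pia→Eli: Eli black — skip
  Pia black
  Omar→Nia: Nia black — skip
  Fay gray
    Fay→Nia: Nia black — skip
    Fay→Eli: Eli black — skip
  Fay black
  Omar→Ivy: Ivy black — skip
  Lia gray
    Lia→Cal: Cal black — skip
    Lia→Max: Max black — skip
    Lia→Ava: Ava black — skip
    Ben gray
      Ben→Eli: Eli black — skip
      Ben→Nia: Nia black — skip
      Gus gray
        Gus→Dee: Dee black — skip
        Gus→Eli: Eli black — skip
      Gus black
    Ben black
  Lia black
Omar black
Every edge goes to a white or black vertex — no back edge, so the graph is acyclic.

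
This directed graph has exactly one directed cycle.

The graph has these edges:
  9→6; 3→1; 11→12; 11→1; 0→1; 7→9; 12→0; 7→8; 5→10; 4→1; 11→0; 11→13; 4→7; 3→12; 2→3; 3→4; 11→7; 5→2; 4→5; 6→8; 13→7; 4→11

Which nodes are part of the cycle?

2, 3, 4, 5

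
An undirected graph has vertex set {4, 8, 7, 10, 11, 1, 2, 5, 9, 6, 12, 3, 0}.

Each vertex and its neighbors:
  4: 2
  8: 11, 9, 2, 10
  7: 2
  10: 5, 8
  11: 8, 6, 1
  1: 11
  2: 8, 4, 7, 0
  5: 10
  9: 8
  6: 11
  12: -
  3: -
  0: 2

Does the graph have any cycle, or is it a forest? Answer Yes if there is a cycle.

No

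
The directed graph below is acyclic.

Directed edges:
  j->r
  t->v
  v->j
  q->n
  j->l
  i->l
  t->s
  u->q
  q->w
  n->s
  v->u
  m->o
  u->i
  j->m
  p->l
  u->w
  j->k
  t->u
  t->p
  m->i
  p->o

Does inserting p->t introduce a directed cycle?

Adding p→t creates a cycle iff t can already reach p.
Path from t: t → p.
So t → … → p → t is a cycle.

Yes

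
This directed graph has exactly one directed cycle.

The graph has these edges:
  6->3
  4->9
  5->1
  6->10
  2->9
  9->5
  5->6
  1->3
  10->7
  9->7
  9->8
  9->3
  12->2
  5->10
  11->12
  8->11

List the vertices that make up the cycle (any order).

DFS with gray/black marking from 9:
9 gray
  3 gray
  3 black
  8 gray
    11 gray
      12 gray
        2 gray
          2→9: 9 is gray → back edge
Back edge closes the cycle 9 → 8 → 11 → 12 → 2 → 9; its vertices are {2, 8, 9, 11, 12}.

2, 8, 9, 11, 12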